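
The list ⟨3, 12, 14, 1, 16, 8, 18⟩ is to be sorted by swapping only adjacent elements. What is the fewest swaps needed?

There are 6 adjacent swaps.

Each adjacent swap fixes exactly one inversion, so the minimum swap count equals the number of inversions.
Count inversions — for each element, later elements that are smaller:
3: 1 → 1
12: 1, 8 → 2
14: 1, 8 → 2
1: none → 0
16: 8 → 1
8: none → 0
18: none → 0
Total inversions: 1 + 2 + 2 + 0 + 1 + 0 + 0 = 6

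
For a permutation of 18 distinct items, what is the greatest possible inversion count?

153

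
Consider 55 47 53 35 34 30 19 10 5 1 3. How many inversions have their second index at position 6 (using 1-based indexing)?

5 such elements

The element at index 6 is 30.
Elements before it: 55, 47, 53, 35, 34
Those larger than 30: 55, 47, 53, 35, 34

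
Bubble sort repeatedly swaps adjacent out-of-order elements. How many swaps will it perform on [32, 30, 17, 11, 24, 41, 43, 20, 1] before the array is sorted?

21 adjacent swaps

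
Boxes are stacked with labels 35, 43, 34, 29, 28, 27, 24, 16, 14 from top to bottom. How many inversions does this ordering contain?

35 inversions

Count, for each position, how many later elements it exceeds:
35 → 34, 29, 28, 27, 24, 16, 14 → 7
43 → 34, 29, 28, 27, 24, 16, 14 → 7
34 → 29, 28, 27, 24, 16, 14 → 6
29 → 28, 27, 24, 16, 14 → 5
28 → 27, 24, 16, 14 → 4
27 → 24, 16, 14 → 3
24 → 16, 14 → 2
16 → 14 → 1
14 → none → 0
Sum: 7 + 7 + 6 + 5 + 4 + 3 + 2 + 1 + 0 = 35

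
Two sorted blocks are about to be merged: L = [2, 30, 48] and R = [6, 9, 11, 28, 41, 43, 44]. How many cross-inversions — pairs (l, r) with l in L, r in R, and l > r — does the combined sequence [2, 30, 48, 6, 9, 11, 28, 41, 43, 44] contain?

For each element r of the right run, count left-run elements greater than r:
r = 6: 30, 48 → 2
r = 9: 30, 48 → 2
r = 11: 30, 48 → 2
r = 28: 30, 48 → 2
r = 41: 48 → 1
r = 43: 48 → 1
r = 44: 48 → 1
Cross-inversions: 2 + 2 + 2 + 2 + 1 + 1 + 1 = 11

11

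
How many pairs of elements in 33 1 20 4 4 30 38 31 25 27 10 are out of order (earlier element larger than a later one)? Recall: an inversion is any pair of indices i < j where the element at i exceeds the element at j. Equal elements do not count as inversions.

For each element, count later entries that are smaller:
33: 9
1: 0
20: 3
4: 0
4: 0
30: 3
38: 4
31: 3
25: 1
27: 1
10: 0
Sum: 9 + 0 + 3 + 0 + 0 + 3 + 4 + 3 + 1 + 1 + 0 = 24

24 out-of-order pairs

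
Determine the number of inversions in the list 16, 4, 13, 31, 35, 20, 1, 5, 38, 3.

For each element, count later entries that are smaller:
16: 5
4: 2
13: 3
31: 4
35: 4
20: 3
1: 0
5: 1
38: 1
3: 0
Sum: 5 + 2 + 3 + 4 + 4 + 3 + 0 + 1 + 1 + 0 = 23

There are 23 inversions.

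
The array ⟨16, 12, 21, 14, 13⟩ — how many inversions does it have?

For each element, count later entries that are smaller:
16 → 12, 14, 13 → 3
12 → none → 0
21 → 14, 13 → 2
14 → 13 → 1
13 → none → 0
Sum: 3 + 0 + 2 + 1 + 0 = 6

6 inversions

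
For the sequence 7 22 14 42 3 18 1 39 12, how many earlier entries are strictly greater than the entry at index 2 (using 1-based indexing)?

The element at index 2 is 22.
Elements before it: 7
None of them are larger than 22.

0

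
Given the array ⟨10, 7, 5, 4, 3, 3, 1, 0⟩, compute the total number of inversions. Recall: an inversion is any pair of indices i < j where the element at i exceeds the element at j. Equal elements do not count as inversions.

27

For each element, count later entries that are smaller:
10 → 7, 5, 4, 3, 3, 1, 0 → 7
7 → 5, 4, 3, 3, 1, 0 → 6
5 → 4, 3, 3, 1, 0 → 5
4 → 3, 3, 1, 0 → 4
3 → 1, 0 → 2
3 → 1, 0 → 2
1 → 0 → 1
0 → none → 0
Sum: 7 + 6 + 5 + 4 + 2 + 2 + 1 + 0 = 27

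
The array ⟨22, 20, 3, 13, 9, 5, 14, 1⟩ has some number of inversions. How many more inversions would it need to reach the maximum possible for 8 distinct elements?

7

Maximum inversions for 8 distinct elements is C(8, 2) = 8·7/2 = 28.
Current inversions — for each element, count later smaller elements:
22: 7
20: 6
3: 1
13: 3
9: 2
5: 1
14: 1
1: 0
Current total: 7 + 6 + 1 + 3 + 2 + 1 + 1 + 0 = 21
Shortfall: 28 − 21 = 7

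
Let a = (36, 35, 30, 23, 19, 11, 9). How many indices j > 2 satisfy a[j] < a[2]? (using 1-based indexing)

5

The element at index 2 is 35.
Elements after it: 30, 23, 19, 11, 9
Those smaller than 35: 30, 23, 19, 11, 9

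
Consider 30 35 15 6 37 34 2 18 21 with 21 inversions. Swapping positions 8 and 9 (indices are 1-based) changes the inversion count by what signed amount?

+1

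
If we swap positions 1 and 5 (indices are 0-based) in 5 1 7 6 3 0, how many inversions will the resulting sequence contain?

There are 9 inversions.

Positions 1 and 5 hold 1 and 0; after swapping, the array is [5, 0, 7, 6, 3, 1].
Sweep left to right; for each value list the smaller values that follow it:
5 → 0, 3, 1 → 3
0 → none → 0
7 → 6, 3, 1 → 3
6 → 3, 1 → 2
3 → 1 → 1
1 → none → 0
Sum: 3 + 0 + 3 + 2 + 1 + 0 = 9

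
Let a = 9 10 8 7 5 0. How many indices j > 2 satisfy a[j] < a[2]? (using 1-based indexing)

The element at index 2 is 10.
Elements after it: 8, 7, 5, 0
Those smaller than 10: 8, 7, 5, 0

4 such elements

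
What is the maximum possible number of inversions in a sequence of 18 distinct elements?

The maximum occurs when the array is in strictly decreasing order: every one of the C(18, 2) pairs is inverted.
C(18, 2) = 18·17/2 = 153

153 inversions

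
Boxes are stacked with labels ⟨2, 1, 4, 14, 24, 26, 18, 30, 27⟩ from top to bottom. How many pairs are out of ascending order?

Element-by-element contributions:
2 → 1 → 1
1 → none → 0
4 → none → 0
14 → none → 0
24 → 18 → 1
26 → 18 → 1
18 → none → 0
30 → 27 → 1
27 → none → 0
Sum: 1 + 0 + 0 + 0 + 1 + 1 + 0 + 1 + 0 = 4

Inversions: 4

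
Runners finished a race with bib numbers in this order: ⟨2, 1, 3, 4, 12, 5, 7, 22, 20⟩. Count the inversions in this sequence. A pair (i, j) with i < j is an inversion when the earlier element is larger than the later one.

For each element, count later entries that are smaller:
2: 1
1: 0
3: 0
4: 0
12: 2
5: 0
7: 0
22: 1
20: 0
Sum: 1 + 0 + 0 + 0 + 2 + 0 + 0 + 1 + 0 = 4

4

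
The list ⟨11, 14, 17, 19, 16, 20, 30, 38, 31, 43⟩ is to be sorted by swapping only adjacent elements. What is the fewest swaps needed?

Minimum adjacent swaps = number of inversions (each swap of adjacent out-of-order elements removes one inversion and no swap can remove more).
Count inversions — for each element, later elements that are smaller:
11: none → 0
14: none → 0
17: 16 → 1
19: 16 → 1
16: none → 0
20: none → 0
30: none → 0
38: 31 → 1
31: none → 0
43: none → 0
Total inversions: 0 + 0 + 1 + 1 + 0 + 0 + 0 + 1 + 0 + 0 = 3

3 adjacent swaps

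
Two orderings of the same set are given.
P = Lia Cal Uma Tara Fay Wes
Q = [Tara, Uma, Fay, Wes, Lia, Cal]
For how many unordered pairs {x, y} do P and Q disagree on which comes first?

There are 9 disagreeing pairs.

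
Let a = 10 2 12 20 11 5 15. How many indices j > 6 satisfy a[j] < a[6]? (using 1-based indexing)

0 such elements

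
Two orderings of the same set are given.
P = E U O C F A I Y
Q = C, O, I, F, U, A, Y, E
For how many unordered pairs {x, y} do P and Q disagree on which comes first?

Disagreeing pairs: 14

Assign each item its position (1..8) in the first ordering, then rewrite the second ordering as that position sequence:
positions: E→1, U→2, O→3, C→4, F→5, A→6, I→7, Y→8
second ordering as positions: [4, 3, 7, 5, 2, 6, 8, 1]
Discordant pairs = inversions in this position sequence.
4: 3, 2, 1 → 3
3: 2, 1 → 2
7: 5, 2, 6, 1 → 4
5: 2, 1 → 2
2: 1 → 1
6: 1 → 1
8: 1 → 1
1: 0
Total: 3 + 2 + 4 + 2 + 1 + 1 + 1 + 0 = 14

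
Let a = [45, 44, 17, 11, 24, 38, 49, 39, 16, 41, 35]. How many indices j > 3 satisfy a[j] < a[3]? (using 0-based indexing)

0

The element at index 3 is 11.
Elements after it: 24, 38, 49, 39, 16, 41, 35
None of them are smaller than 11.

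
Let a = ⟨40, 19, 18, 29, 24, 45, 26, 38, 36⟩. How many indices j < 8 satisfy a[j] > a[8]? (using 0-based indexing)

The element at index 8 is 36.
Elements before it: 40, 19, 18, 29, 24, 45, 26, 38
Those larger than 36: 40, 45, 38

3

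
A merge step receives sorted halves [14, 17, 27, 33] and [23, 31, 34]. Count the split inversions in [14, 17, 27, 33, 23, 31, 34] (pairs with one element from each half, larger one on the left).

3 cross-inversions

Take each right-half value and tally the left-half values above it:
r = 23: 27, 33 → 2
r = 31: 33 → 1
r = 34: none → 0
Cross-inversions: 2 + 1 + 0 = 3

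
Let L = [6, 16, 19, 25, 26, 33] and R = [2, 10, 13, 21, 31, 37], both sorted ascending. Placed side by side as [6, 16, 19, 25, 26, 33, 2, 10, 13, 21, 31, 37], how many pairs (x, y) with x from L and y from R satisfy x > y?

Cross-inversions: 20

Take each right-half value and tally the left-half values above it:
r = 2: 6, 16, 19, 25, 26, 33 → 6
r = 10: 16, 19, 25, 26, 33 → 5
r = 13: 16, 19, 25, 26, 33 → 5
r = 21: 25, 26, 33 → 3
r = 31: 33 → 1
r = 37: none → 0
Cross-inversions: 6 + 5 + 5 + 3 + 1 + 0 = 20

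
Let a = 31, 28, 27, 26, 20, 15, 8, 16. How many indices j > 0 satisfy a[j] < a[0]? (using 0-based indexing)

The element at index 0 is 31.
Elements after it: 28, 27, 26, 20, 15, 8, 16
Those smaller than 31: 28, 27, 26, 20, 15, 8, 16

7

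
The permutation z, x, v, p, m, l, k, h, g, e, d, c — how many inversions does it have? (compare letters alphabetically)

For each element, count later entries that are smaller:
z → x, v, p, m, l, k, h, g, e, d, c → 11
x → v, p, m, l, k, h, g, e, d, c → 10
v → p, m, l, k, h, g, e, d, c → 9
p → m, l, k, h, g, e, d, c → 8
m → l, k, h, g, e, d, c → 7
l → k, h, g, e, d, c → 6
k → h, g, e, d, c → 5
h → g, e, d, c → 4
g → e, d, c → 3
e → d, c → 2
d → c → 1
c → none → 0
Sum: 11 + 10 + 9 + 8 + 7 + 6 + 5 + 4 + 3 + 2 + 1 + 0 = 66

66 out-of-order pairs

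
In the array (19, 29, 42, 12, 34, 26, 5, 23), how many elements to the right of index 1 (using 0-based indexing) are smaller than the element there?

4

The element at index 1 is 29.
Elements after it: 42, 12, 34, 26, 5, 23
Those smaller than 29: 12, 26, 5, 23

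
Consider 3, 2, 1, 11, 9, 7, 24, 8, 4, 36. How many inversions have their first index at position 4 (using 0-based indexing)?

3 such elements

The element at index 4 is 9.
Elements after it: 7, 24, 8, 4, 36
Those smaller than 9: 7, 8, 4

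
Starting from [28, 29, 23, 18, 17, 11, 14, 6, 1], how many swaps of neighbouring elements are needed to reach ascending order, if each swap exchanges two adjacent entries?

34 adjacent swaps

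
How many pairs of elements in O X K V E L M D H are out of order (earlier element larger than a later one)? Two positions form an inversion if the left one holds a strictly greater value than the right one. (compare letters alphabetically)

Count, for each position, how many later elements it exceeds:
O → K, E, L, M, D, H → 6
X → K, V, E, L, M, D, H → 7
K → E, D, H → 3
V → E, L, M, D, H → 5
E → D → 1
L → D, H → 2
M → D, H → 2
D → none → 0
H → none → 0
Sum: 6 + 7 + 3 + 5 + 1 + 2 + 2 + 0 + 0 = 26

26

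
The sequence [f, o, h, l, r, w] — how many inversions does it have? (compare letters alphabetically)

2

Element-by-element contributions:
f → none → 0
o → h, l → 2
h → none → 0
l → none → 0
r → none → 0
w → none → 0
Sum: 0 + 2 + 0 + 0 + 0 + 0 = 2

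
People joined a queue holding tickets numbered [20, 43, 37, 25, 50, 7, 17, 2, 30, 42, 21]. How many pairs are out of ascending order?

31 inversions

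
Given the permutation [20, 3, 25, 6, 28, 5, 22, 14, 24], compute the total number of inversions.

15 out-of-order pairs

Count, for each position, how many later elements it exceeds:
20 → 3, 6, 5, 14 → 4
3 → none → 0
25 → 6, 5, 22, 14, 24 → 5
6 → 5 → 1
28 → 5, 22, 14, 24 → 4
5 → none → 0
22 → 14 → 1
14 → none → 0
24 → none → 0
Sum: 4 + 0 + 5 + 1 + 4 + 0 + 1 + 0 + 0 = 15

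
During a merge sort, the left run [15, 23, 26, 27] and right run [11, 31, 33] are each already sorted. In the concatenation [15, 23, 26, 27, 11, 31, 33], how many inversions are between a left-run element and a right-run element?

For each element r of the right run, count left-run elements greater than r:
r = 11: 15, 23, 26, 27 → 4
r = 31: none → 0
r = 33: none → 0
Cross-inversions: 4 + 0 + 0 = 4

4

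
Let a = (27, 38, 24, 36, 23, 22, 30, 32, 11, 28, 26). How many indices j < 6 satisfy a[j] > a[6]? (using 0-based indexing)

2

The element at index 6 is 30.
Elements before it: 27, 38, 24, 36, 23, 22
Those larger than 30: 38, 36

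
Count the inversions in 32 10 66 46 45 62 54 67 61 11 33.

25

Sweep left to right; for each value list the smaller values that follow it:
32: 2
10: 0
66: 7
46: 3
45: 2
62: 4
54: 2
67: 3
61: 2
11: 0
33: 0
Sum: 2 + 0 + 7 + 3 + 2 + 4 + 2 + 3 + 2 + 0 + 0 = 25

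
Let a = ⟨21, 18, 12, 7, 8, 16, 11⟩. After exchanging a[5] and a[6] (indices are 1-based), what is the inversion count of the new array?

Positions 5 and 6 hold 8 and 16; after swapping, the array is [21, 18, 12, 7, 16, 8, 11].
Element-by-element contributions:
21: 6
18: 5
12: 3
7: 0
16: 2
8: 0
11: 0
Sum: 6 + 5 + 3 + 0 + 2 + 0 + 0 = 16

16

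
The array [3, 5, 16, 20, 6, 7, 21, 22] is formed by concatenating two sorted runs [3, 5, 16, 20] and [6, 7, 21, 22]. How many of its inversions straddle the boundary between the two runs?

4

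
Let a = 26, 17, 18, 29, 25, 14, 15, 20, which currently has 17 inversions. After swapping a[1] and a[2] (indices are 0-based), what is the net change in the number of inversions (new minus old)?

Positions 1 and 2 hold 17 and 18; after swapping, the array is [26, 18, 17, 29, 25, 14, 15, 20].
Sweep left to right; for each value list the smaller values that follow it:
26: 6
18: 3
17: 2
29: 4
25: 3
14: 0
15: 0
20: 0
Sum: 6 + 3 + 2 + 4 + 3 + 0 + 0 + 0 = 18
Change: 18 − 17 = +1

+1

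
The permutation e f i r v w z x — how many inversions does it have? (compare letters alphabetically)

1 out-of-order pair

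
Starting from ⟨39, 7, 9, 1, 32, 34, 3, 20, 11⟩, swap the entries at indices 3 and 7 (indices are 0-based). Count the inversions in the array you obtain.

There are 22 inversions.

Positions 3 and 7 hold 1 and 20; after swapping, the array is [39, 7, 9, 20, 32, 34, 3, 1, 11].
Element-by-element contributions:
39 → 7, 9, 20, 32, 34, 3, 1, 11 → 8
7 → 3, 1 → 2
9 → 3, 1 → 2
20 → 3, 1, 11 → 3
32 → 3, 1, 11 → 3
34 → 3, 1, 11 → 3
3 → 1 → 1
1 → none → 0
11 → none → 0
Sum: 8 + 2 + 2 + 3 + 3 + 3 + 1 + 0 + 0 = 22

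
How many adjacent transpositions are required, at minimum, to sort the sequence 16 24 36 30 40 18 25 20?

Minimum adjacent swaps = number of inversions (each swap of adjacent out-of-order elements removes one inversion and no swap can remove more).
Count inversions — for each element, later elements that are smaller:
16: none → 0
24: 18, 20 → 2
36: 30, 18, 25, 20 → 4
30: 18, 25, 20 → 3
40: 18, 25, 20 → 3
18: none → 0
25: 20 → 1
20: none → 0
Total inversions: 0 + 2 + 4 + 3 + 3 + 0 + 1 + 0 = 13

There are 13 adjacent swaps.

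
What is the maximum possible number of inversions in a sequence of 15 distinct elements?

There are 105 inversions.

The maximum occurs when the array is in strictly decreasing order: every one of the C(15, 2) pairs is inverted.
C(15, 2) = 15·14/2 = 105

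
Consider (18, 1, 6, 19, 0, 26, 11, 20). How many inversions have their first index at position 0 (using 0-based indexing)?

The element at index 0 is 18.
Elements after it: 1, 6, 19, 0, 26, 11, 20
Those smaller than 18: 1, 6, 0, 11

4 such elements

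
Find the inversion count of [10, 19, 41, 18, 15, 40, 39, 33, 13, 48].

18 inversions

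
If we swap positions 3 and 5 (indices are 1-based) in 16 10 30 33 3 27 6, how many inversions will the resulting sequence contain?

11 inversions

Positions 3 and 5 hold 30 and 3; after swapping, the array is [16, 10, 3, 33, 30, 27, 6].
Sweep left to right; for each value list the smaller values that follow it:
16 → 10, 3, 6 → 3
10 → 3, 6 → 2
3 → none → 0
33 → 30, 27, 6 → 3
30 → 27, 6 → 2
27 → 6 → 1
6 → none → 0
Sum: 3 + 2 + 0 + 3 + 2 + 1 + 0 = 11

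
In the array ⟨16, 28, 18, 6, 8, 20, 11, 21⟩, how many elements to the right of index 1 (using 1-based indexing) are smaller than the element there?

The element at index 1 is 16.
Elements after it: 28, 18, 6, 8, 20, 11, 21
Those smaller than 16: 6, 8, 11

3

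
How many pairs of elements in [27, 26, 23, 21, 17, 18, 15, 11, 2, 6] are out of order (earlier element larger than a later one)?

Sweep left to right; for each value list the smaller values that follow it:
27: 9
26: 8
23: 7
21: 6
17: 4
18: 4
15: 3
11: 2
2: 0
6: 0
Sum: 9 + 8 + 7 + 6 + 4 + 4 + 3 + 2 + 0 + 0 = 43

43 inversions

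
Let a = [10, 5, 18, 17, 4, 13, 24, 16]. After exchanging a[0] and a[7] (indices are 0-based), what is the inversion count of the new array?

14 inversions

Positions 0 and 7 hold 10 and 16; after swapping, the array is [16, 5, 18, 17, 4, 13, 24, 10].
For each element, count later entries that are smaller:
16: 4
5: 1
18: 4
17: 3
4: 0
13: 1
24: 1
10: 0
Sum: 4 + 1 + 4 + 3 + 0 + 1 + 1 + 0 = 14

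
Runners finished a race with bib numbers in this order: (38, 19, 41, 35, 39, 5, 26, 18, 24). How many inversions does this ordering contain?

Count, for each position, how many later elements it exceeds:
38 → 19, 35, 5, 26, 18, 24 → 6
19 → 5, 18 → 2
41 → 35, 39, 5, 26, 18, 24 → 6
35 → 5, 26, 18, 24 → 4
39 → 5, 26, 18, 24 → 4
5 → none → 0
26 → 18, 24 → 2
18 → none → 0
24 → none → 0
Sum: 6 + 2 + 6 + 4 + 4 + 0 + 2 + 0 + 0 = 24

24 inversions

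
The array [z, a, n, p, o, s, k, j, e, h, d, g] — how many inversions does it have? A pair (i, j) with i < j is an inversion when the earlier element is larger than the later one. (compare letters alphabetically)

Sweep left to right; for each value list the smaller values that follow it:
z → a, n, p, o, s, k, j, e, h, d, g → 11
a → none → 0
n → k, j, e, h, d, g → 6
p → o, k, j, e, h, d, g → 7
o → k, j, e, h, d, g → 6
s → k, j, e, h, d, g → 6
k → j, e, h, d, g → 5
j → e, h, d, g → 4
e → d → 1
h → d, g → 2
d → none → 0
g → none → 0
Sum: 11 + 0 + 6 + 7 + 6 + 6 + 5 + 4 + 1 + 2 + 0 + 0 = 48

Out-of-order pairs: 48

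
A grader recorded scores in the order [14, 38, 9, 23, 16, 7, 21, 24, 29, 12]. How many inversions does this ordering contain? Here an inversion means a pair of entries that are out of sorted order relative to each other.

21

Sweep left to right; for each value list the smaller values that follow it:
14 → 9, 7, 12 → 3
38 → 9, 23, 16, 7, 21, 24, 29, 12 → 8
9 → 7 → 1
23 → 16, 7, 21, 12 → 4
16 → 7, 12 → 2
7 → none → 0
21 → 12 → 1
24 → 12 → 1
29 → 12 → 1
12 → none → 0
Sum: 3 + 8 + 1 + 4 + 2 + 0 + 1 + 1 + 1 + 0 = 21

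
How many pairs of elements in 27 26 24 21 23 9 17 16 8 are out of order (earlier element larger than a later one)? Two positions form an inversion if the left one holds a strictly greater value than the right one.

33

Element-by-element contributions:
27: 8
26: 7
24: 6
21: 4
23: 4
9: 1
17: 2
16: 1
8: 0
Sum: 8 + 7 + 6 + 4 + 4 + 1 + 2 + 1 + 0 = 33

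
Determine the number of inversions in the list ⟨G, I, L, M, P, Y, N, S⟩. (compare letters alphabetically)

3

Count, for each position, how many later elements it exceeds:
G: 0
I: 0
L: 0
M: 0
P: 1
Y: 2
N: 0
S: 0
Sum: 0 + 0 + 0 + 0 + 1 + 2 + 0 + 0 = 3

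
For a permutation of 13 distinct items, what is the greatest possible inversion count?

A reversed (strictly descending) arrangement makes every pair an inversion, giving C(13, 2) inversions.
C(13, 2) = 13·12/2 = 78

Inversions: 78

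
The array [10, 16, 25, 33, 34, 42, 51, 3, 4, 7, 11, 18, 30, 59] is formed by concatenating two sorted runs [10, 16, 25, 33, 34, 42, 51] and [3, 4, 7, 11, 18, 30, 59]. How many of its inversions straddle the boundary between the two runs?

Count, for every r in R, how many entries of L exceed r:
r = 3: 10, 16, 25, 33, 34, 42, 51 → 7
r = 4: 10, 16, 25, 33, 34, 42, 51 → 7
r = 7: 10, 16, 25, 33, 34, 42, 51 → 7
r = 11: 16, 25, 33, 34, 42, 51 → 6
r = 18: 25, 33, 34, 42, 51 → 5
r = 30: 33, 34, 42, 51 → 4
r = 59: none → 0
Cross-inversions: 7 + 7 + 7 + 6 + 5 + 4 + 0 = 36

36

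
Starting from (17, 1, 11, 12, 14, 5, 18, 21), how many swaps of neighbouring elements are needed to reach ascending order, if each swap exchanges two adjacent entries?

8

The minimum number of adjacent swaps to sort an array equals its inversion count, since every such swap removes exactly one inversion.
Count inversions — for each element, later elements that are smaller:
17: 1, 11, 12, 14, 5 → 5
1: none → 0
11: 5 → 1
12: 5 → 1
14: 5 → 1
5: none → 0
18: none → 0
21: none → 0
Total inversions: 5 + 0 + 1 + 1 + 1 + 0 + 0 + 0 = 8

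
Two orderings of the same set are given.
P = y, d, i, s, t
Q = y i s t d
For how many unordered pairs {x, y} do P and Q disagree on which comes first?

3 disagreeing pairs

Assign each item its position (1..5) in the first ordering, then rewrite the second ordering as that position sequence:
positions: y→1, d→2, i→3, s→4, t→5
second ordering as positions: [1, 3, 4, 5, 2]
Discordant pairs = inversions in this position sequence.
1: 0
3: 2 → 1
4: 2 → 1
5: 2 → 1
2: 0
Total: 0 + 1 + 1 + 1 + 0 = 3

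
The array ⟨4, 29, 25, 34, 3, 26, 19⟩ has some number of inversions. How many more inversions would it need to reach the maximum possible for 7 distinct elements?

10

Maximum inversions for 7 distinct elements is C(7, 2) = 7·6/2 = 21.
Current inversions — for each element, count later smaller elements:
4: 1
29: 4
25: 2
34: 3
3: 0
26: 1
19: 0
Current total: 1 + 4 + 2 + 3 + 0 + 1 + 0 = 11
Shortfall: 21 − 11 = 10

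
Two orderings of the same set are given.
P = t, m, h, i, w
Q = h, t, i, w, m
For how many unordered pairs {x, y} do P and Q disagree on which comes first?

4

Assign each item its position (1..5) in the first ordering, then rewrite the second ordering as that position sequence:
positions: t→1, m→2, h→3, i→4, w→5
second ordering as positions: [3, 1, 4, 5, 2]
Discordant pairs = inversions in this position sequence.
3: 1, 2 → 2
1: 0
4: 2 → 1
5: 2 → 1
2: 0
Total: 2 + 0 + 1 + 1 + 0 = 4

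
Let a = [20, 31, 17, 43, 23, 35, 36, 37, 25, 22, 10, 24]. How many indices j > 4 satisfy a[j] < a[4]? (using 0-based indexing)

2 such elements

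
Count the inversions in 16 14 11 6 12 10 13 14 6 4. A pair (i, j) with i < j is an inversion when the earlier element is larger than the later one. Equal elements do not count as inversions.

Inversions: 31

For each element, count later entries that are smaller:
16: 9
14: 7
11: 4
6: 1
12: 3
10: 2
13: 2
14: 2
6: 1
4: 0
Sum: 9 + 7 + 4 + 1 + 3 + 2 + 2 + 2 + 1 + 0 = 31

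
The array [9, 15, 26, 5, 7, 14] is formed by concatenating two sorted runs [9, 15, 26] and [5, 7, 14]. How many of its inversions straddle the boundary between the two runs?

8

Take each right-half value and tally the left-half values above it:
r = 5: 9, 15, 26 → 3
r = 7: 9, 15, 26 → 3
r = 14: 15, 26 → 2
Cross-inversions: 3 + 3 + 2 = 8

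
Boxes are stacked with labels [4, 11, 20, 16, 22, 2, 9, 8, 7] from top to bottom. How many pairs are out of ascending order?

There are 21 out-of-order pairs.

Element-by-element contributions:
4: 1
11: 4
20: 5
16: 4
22: 4
2: 0
9: 2
8: 1
7: 0
Sum: 1 + 4 + 5 + 4 + 4 + 0 + 2 + 1 + 0 = 21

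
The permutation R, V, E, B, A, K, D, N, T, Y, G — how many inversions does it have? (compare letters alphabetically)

Element-by-element contributions:
R → E, B, A, K, D, N, G → 7
V → E, B, A, K, D, N, T, G → 8
E → B, A, D → 3
B → A → 1
A → none → 0
K → D, G → 2
D → none → 0
N → G → 1
T → G → 1
Y → G → 1
G → none → 0
Sum: 7 + 8 + 3 + 1 + 0 + 2 + 0 + 1 + 1 + 1 + 0 = 24

24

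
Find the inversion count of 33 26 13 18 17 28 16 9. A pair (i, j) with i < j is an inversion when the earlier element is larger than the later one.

Count, for each position, how many later elements it exceeds:
33 → 26, 13, 18, 17, 28, 16, 9 → 7
26 → 13, 18, 17, 16, 9 → 5
13 → 9 → 1
18 → 17, 16, 9 → 3
17 → 16, 9 → 2
28 → 16, 9 → 2
16 → 9 → 1
9 → none → 0
Sum: 7 + 5 + 1 + 3 + 2 + 2 + 1 + 0 = 21

21 inversions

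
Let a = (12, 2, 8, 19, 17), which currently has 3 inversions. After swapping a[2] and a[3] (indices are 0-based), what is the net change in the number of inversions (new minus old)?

+1

Positions 2 and 3 hold 8 and 19; after swapping, the array is [12, 2, 19, 8, 17].
Sweep left to right; for each value list the smaller values that follow it:
12: 2
2: 0
19: 2
8: 0
17: 0
Sum: 2 + 0 + 2 + 0 + 0 = 4
Change: 4 − 3 = +1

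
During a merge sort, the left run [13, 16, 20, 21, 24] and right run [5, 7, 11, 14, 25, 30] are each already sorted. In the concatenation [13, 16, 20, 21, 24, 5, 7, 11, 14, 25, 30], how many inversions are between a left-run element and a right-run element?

Count, for every r in R, how many entries of L exceed r:
r = 5: 13, 16, 20, 21, 24 → 5
r = 7: 13, 16, 20, 21, 24 → 5
r = 11: 13, 16, 20, 21, 24 → 5
r = 14: 16, 20, 21, 24 → 4
r = 25: none → 0
r = 30: none → 0
Cross-inversions: 5 + 5 + 5 + 4 + 0 + 0 = 19

19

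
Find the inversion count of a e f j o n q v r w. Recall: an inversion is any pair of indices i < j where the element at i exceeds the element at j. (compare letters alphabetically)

Element-by-element contributions:
a: 0
e: 0
f: 0
j: 0
o: 1
n: 0
q: 0
v: 1
r: 0
w: 0
Sum: 0 + 0 + 0 + 0 + 1 + 0 + 0 + 1 + 0 + 0 = 2

2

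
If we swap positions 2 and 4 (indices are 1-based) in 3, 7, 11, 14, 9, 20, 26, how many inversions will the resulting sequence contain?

5

Positions 2 and 4 hold 7 and 14; after swapping, the array is [3, 14, 11, 7, 9, 20, 26].
Element-by-element contributions:
3: 0
14: 3
11: 2
7: 0
9: 0
20: 0
26: 0
Sum: 0 + 3 + 2 + 0 + 0 + 0 + 0 = 5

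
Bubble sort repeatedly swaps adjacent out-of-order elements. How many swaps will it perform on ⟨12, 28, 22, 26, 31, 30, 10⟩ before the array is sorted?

9

Minimum adjacent swaps = number of inversions (each swap of adjacent out-of-order elements removes one inversion and no swap can remove more).
Count inversions — for each element, later elements that are smaller:
12: 10 → 1
28: 22, 26, 10 → 3
22: 10 → 1
26: 10 → 1
31: 30, 10 → 2
30: 10 → 1
10: none → 0
Total inversions: 1 + 3 + 1 + 1 + 2 + 1 + 0 = 9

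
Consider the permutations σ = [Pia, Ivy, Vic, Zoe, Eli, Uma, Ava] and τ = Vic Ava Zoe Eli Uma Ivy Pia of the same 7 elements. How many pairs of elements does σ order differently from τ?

14

Assign each item its position (1..7) in the first ordering, then rewrite the second ordering as that position sequence:
positions: Pia→1, Ivy→2, Vic→3, Zoe→4, Eli→5, Uma→6, Ava→7
second ordering as positions: [3, 7, 4, 5, 6, 2, 1]
Discordant pairs = inversions in this position sequence.
3: 2, 1 → 2
7: 4, 5, 6, 2, 1 → 5
4: 2, 1 → 2
5: 2, 1 → 2
6: 2, 1 → 2
2: 1 → 1
1: 0
Total: 2 + 5 + 2 + 2 + 2 + 1 + 0 = 14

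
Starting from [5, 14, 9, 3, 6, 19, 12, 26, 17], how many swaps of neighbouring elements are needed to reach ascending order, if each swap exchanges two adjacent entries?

The minimum number of adjacent swaps to sort an array equals its inversion count, since every such swap removes exactly one inversion.
Count inversions — for each element, later elements that are smaller:
5: 3 → 1
14: 9, 3, 6, 12 → 4
9: 3, 6 → 2
3: none → 0
6: none → 0
19: 12, 17 → 2
12: none → 0
26: 17 → 1
17: none → 0
Total inversions: 1 + 4 + 2 + 0 + 0 + 2 + 0 + 1 + 0 = 10

10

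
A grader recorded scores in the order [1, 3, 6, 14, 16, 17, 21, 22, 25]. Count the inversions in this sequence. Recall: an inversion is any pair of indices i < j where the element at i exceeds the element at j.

Sweep left to right; for each value list the smaller values that follow it:
1: 0
3: 0
6: 0
14: 0
16: 0
17: 0
21: 0
22: 0
25: 0
Sum: 0 + 0 + 0 + 0 + 0 + 0 + 0 + 0 + 0 = 0

0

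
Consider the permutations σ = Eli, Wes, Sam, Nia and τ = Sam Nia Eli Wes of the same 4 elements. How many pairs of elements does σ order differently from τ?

4

Assign each item its position (1..4) in the first ordering, then rewrite the second ordering as that position sequence:
positions: Eli→1, Wes→2, Sam→3, Nia→4
second ordering as positions: [3, 4, 1, 2]
Discordant pairs = inversions in this position sequence.
3: 1, 2 → 2
4: 1, 2 → 2
1: 0
2: 0
Total: 2 + 2 + 0 + 0 = 4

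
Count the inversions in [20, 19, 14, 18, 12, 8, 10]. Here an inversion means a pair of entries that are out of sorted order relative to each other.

19 inversions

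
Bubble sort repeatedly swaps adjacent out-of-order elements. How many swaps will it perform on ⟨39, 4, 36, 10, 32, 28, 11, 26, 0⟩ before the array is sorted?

The minimum number of adjacent swaps to sort an array equals its inversion count, since every such swap removes exactly one inversion.
Count inversions — for each element, later elements that are smaller:
39: 4, 36, 10, 32, 28, 11, 26, 0 → 8
4: 0 → 1
36: 10, 32, 28, 11, 26, 0 → 6
10: 0 → 1
32: 28, 11, 26, 0 → 4
28: 11, 26, 0 → 3
11: 0 → 1
26: 0 → 1
0: none → 0
Total inversions: 8 + 1 + 6 + 1 + 4 + 3 + 1 + 1 + 0 = 25

Adjacent swaps: 25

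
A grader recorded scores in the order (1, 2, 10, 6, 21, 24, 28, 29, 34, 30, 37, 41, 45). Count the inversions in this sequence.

2

Element-by-element contributions:
1: 0
2: 0
10: 1
6: 0
21: 0
24: 0
28: 0
29: 0
34: 1
30: 0
37: 0
41: 0
45: 0
Sum: 0 + 0 + 1 + 0 + 0 + 0 + 0 + 0 + 1 + 0 + 0 + 0 + 0 = 2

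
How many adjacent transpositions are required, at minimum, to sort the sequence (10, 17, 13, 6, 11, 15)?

Each adjacent swap fixes exactly one inversion, so the minimum swap count equals the number of inversions.
Count inversions — for each element, later elements that are smaller:
10: 6 → 1
17: 13, 6, 11, 15 → 4
13: 6, 11 → 2
6: none → 0
11: none → 0
15: none → 0
Total inversions: 1 + 4 + 2 + 0 + 0 + 0 = 7

7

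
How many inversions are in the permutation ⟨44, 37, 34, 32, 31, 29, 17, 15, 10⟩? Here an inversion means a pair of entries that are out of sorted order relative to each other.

36

For each element, count later entries that are smaller:
44: 8
37: 7
34: 6
32: 5
31: 4
29: 3
17: 2
15: 1
10: 0
Sum: 8 + 7 + 6 + 5 + 4 + 3 + 2 + 1 + 0 = 36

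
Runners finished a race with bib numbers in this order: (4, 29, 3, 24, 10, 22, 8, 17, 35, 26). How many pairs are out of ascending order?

For each element, count later entries that are smaller:
4 → 3 → 1
29 → 3, 24, 10, 22, 8, 17, 26 → 7
3 → none → 0
24 → 10, 22, 8, 17 → 4
10 → 8 → 1
22 → 8, 17 → 2
8 → none → 0
17 → none → 0
35 → 26 → 1
26 → none → 0
Sum: 1 + 7 + 0 + 4 + 1 + 2 + 0 + 0 + 1 + 0 = 16

16 inversions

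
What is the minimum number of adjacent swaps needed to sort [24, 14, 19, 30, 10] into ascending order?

The minimum number of adjacent swaps to sort an array equals its inversion count, since every such swap removes exactly one inversion.
Count inversions — for each element, later elements that are smaller:
24: 14, 19, 10 → 3
14: 10 → 1
19: 10 → 1
30: 10 → 1
10: none → 0
Total inversions: 3 + 1 + 1 + 1 + 0 = 6

6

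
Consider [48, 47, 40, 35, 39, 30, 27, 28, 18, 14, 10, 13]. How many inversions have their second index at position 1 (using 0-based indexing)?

The element at index 1 is 47.
Elements before it: 48
Those larger than 47: 48

1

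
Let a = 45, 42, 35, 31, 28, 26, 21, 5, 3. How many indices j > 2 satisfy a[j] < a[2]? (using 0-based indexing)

The element at index 2 is 35.
Elements after it: 31, 28, 26, 21, 5, 3
Those smaller than 35: 31, 28, 26, 21, 5, 3

6 such elements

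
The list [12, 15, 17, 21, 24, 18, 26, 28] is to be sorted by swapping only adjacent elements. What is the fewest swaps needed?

2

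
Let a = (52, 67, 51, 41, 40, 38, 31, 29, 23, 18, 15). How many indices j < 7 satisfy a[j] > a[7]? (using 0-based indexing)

The element at index 7 is 29.
Elements before it: 52, 67, 51, 41, 40, 38, 31
Those larger than 29: 52, 67, 51, 41, 40, 38, 31

7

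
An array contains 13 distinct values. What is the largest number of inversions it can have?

A reversed (strictly descending) arrangement makes every pair an inversion, giving C(13, 2) inversions.
C(13, 2) = 13·12/2 = 78

78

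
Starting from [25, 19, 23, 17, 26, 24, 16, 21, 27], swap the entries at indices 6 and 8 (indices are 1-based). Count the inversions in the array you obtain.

16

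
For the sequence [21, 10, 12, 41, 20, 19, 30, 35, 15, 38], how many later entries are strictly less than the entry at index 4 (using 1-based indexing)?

6 such elements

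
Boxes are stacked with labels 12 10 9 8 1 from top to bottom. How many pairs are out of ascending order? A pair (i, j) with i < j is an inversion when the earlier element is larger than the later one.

Count, for each position, how many later elements it exceeds:
12 → 10, 9, 8, 1 → 4
10 → 9, 8, 1 → 3
9 → 8, 1 → 2
8 → 1 → 1
1 → none → 0
Sum: 4 + 3 + 2 + 1 + 0 = 10

10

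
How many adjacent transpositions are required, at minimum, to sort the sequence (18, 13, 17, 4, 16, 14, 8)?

15

Each adjacent swap fixes exactly one inversion, so the minimum swap count equals the number of inversions.
Count inversions — for each element, later elements that are smaller:
18: 13, 17, 4, 16, 14, 8 → 6
13: 4, 8 → 2
17: 4, 16, 14, 8 → 4
4: none → 0
16: 14, 8 → 2
14: 8 → 1
8: none → 0
Total inversions: 6 + 2 + 4 + 0 + 2 + 1 + 0 = 15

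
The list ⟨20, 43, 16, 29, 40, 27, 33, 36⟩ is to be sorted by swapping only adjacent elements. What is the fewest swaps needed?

There are 11 adjacent swaps.

The minimum number of adjacent swaps to sort an array equals its inversion count, since every such swap removes exactly one inversion.
Count inversions — for each element, later elements that are smaller:
20: 16 → 1
43: 16, 29, 40, 27, 33, 36 → 6
16: none → 0
29: 27 → 1
40: 27, 33, 36 → 3
27: none → 0
33: none → 0
36: none → 0
Total inversions: 1 + 6 + 0 + 1 + 3 + 0 + 0 + 0 = 11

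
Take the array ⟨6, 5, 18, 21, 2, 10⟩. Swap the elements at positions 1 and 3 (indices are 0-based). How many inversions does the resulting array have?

10 inversions

Positions 1 and 3 hold 5 and 21; after swapping, the array is [6, 21, 18, 5, 2, 10].
Sweep left to right; for each value list the smaller values that follow it:
6 → 5, 2 → 2
21 → 18, 5, 2, 10 → 4
18 → 5, 2, 10 → 3
5 → 2 → 1
2 → none → 0
10 → none → 0
Sum: 2 + 4 + 3 + 1 + 0 + 0 = 10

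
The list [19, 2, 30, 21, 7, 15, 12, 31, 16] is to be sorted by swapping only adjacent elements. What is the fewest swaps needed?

The minimum number of adjacent swaps to sort an array equals its inversion count, since every such swap removes exactly one inversion.
Count inversions — for each element, later elements that are smaller:
19: 2, 7, 15, 12, 16 → 5
2: none → 0
30: 21, 7, 15, 12, 16 → 5
21: 7, 15, 12, 16 → 4
7: none → 0
15: 12 → 1
12: none → 0
31: 16 → 1
16: none → 0
Total inversions: 5 + 0 + 5 + 4 + 0 + 1 + 0 + 1 + 0 = 16

Adjacent swaps: 16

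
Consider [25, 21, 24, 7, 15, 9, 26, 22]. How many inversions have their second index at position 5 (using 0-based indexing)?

4

The element at index 5 is 9.
Elements before it: 25, 21, 24, 7, 15
Those larger than 9: 25, 21, 24, 15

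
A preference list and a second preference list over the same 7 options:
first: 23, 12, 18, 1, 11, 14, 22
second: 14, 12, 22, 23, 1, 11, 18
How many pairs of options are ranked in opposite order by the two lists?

Assign each item its position (1..7) in the first ordering, then rewrite the second ordering as that position sequence:
positions: 23→1, 12→2, 18→3, 1→4, 11→5, 14→6, 22→7
second ordering as positions: [6, 2, 7, 1, 4, 5, 3]
Discordant pairs = inversions in this position sequence.
6: 2, 1, 4, 5, 3 → 5
2: 1 → 1
7: 1, 4, 5, 3 → 4
1: 0
4: 3 → 1
5: 3 → 1
3: 0
Total: 5 + 1 + 4 + 0 + 1 + 1 + 0 = 12

There are 12 pairs.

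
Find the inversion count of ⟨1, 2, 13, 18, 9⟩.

For each element, count later entries that are smaller:
1 → none → 0
2 → none → 0
13 → 9 → 1
18 → 9 → 1
9 → none → 0
Sum: 0 + 0 + 1 + 1 + 0 = 2

Inversions: 2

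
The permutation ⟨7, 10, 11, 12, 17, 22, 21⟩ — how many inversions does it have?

There is 1 inversion.

Sweep left to right; for each value list the smaller values that follow it:
7: 0
10: 0
11: 0
12: 0
17: 0
22: 1
21: 0
Sum: 0 + 0 + 0 + 0 + 0 + 1 + 0 = 1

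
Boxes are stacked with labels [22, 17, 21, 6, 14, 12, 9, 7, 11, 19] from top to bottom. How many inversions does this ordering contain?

For each element, count later entries that are smaller:
22 → 17, 21, 6, 14, 12, 9, 7, 11, 19 → 9
17 → 6, 14, 12, 9, 7, 11 → 6
21 → 6, 14, 12, 9, 7, 11, 19 → 7
6 → none → 0
14 → 12, 9, 7, 11 → 4
12 → 9, 7, 11 → 3
9 → 7 → 1
7 → none → 0
11 → none → 0
19 → none → 0
Sum: 9 + 6 + 7 + 0 + 4 + 3 + 1 + 0 + 0 + 0 = 30

30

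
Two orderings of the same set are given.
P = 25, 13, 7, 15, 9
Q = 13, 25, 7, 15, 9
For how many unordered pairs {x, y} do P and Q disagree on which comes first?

Disagreeing pairs: 1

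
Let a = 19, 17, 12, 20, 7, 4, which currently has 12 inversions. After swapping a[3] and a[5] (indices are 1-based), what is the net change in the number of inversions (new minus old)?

-1

Positions 3 and 5 hold 12 and 7; after swapping, the array is [19, 17, 7, 20, 12, 4].
Count, for each position, how many later elements it exceeds:
19 → 17, 7, 12, 4 → 4
17 → 7, 12, 4 → 3
7 → 4 → 1
20 → 12, 4 → 2
12 → 4 → 1
4 → none → 0
Sum: 4 + 3 + 1 + 2 + 1 + 0 = 11
Change: 11 − 12 = -1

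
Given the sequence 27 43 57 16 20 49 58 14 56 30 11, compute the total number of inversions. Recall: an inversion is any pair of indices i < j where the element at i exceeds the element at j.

31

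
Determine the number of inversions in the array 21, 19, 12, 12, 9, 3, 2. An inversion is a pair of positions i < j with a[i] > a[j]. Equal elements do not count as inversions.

For each element, count later entries that are smaller:
21: 6
19: 5
12: 3
12: 3
9: 2
3: 1
2: 0
Sum: 6 + 5 + 3 + 3 + 2 + 1 + 0 = 20

There are 20 inversions.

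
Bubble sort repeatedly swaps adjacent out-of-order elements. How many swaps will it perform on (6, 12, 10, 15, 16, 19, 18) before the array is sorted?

2

Each adjacent swap fixes exactly one inversion, so the minimum swap count equals the number of inversions.
Count inversions — for each element, later elements that are smaller:
6: none → 0
12: 10 → 1
10: none → 0
15: none → 0
16: none → 0
19: 18 → 1
18: none → 0
Total inversions: 0 + 1 + 0 + 0 + 0 + 1 + 0 = 2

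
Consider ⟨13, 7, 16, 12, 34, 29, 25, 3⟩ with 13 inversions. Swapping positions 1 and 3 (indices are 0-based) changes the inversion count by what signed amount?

+1

Positions 1 and 3 hold 7 and 12; after swapping, the array is [13, 12, 16, 7, 34, 29, 25, 3].
For each element, count later entries that are smaller:
13 → 12, 7, 3 → 3
12 → 7, 3 → 2
16 → 7, 3 → 2
7 → 3 → 1
34 → 29, 25, 3 → 3
29 → 25, 3 → 2
25 → 3 → 1
3 → none → 0
Sum: 3 + 2 + 2 + 1 + 3 + 2 + 1 + 0 = 14
Change: 14 − 13 = +1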